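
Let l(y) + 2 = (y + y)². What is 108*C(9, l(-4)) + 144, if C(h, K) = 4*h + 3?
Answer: 4356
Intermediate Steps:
l(y) = -2 + 4*y² (l(y) = -2 + (y + y)² = -2 + (2*y)² = -2 + 4*y²)
C(h, K) = 3 + 4*h
108*C(9, l(-4)) + 144 = 108*(3 + 4*9) + 144 = 108*(3 + 36) + 144 = 108*39 + 144 = 4212 + 144 = 4356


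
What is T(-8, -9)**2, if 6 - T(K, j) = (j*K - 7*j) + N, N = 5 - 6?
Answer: 16384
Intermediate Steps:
N = -1
T(K, j) = 7 + 7*j - K*j (T(K, j) = 6 - ((j*K - 7*j) - 1) = 6 - ((K*j - 7*j) - 1) = 6 - ((-7*j + K*j) - 1) = 6 - (-1 - 7*j + K*j) = 6 + (1 + 7*j - K*j) = 7 + 7*j - K*j)
T(-8, -9)**2 = (7 + 7*(-9) - 1*(-8)*(-9))**2 = (7 - 63 - 72)**2 = (-128)**2 = 16384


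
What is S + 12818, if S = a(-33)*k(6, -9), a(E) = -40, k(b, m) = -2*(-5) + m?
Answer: 12778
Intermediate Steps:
k(b, m) = 10 + m
S = -40 (S = -40*(10 - 9) = -40*1 = -40)
S + 12818 = -40 + 12818 = 12778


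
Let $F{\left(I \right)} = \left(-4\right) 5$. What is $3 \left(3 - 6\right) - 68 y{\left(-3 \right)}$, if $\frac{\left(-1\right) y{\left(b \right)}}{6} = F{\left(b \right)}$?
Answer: $-8169$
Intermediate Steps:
$F{\left(I \right)} = -20$
$y{\left(b \right)} = 120$ ($y{\left(b \right)} = \left(-6\right) \left(-20\right) = 120$)
$3 \left(3 - 6\right) - 68 y{\left(-3 \right)} = 3 \left(3 - 6\right) - 8160 = 3 \left(-3\right) - 8160 = -9 - 8160 = -8169$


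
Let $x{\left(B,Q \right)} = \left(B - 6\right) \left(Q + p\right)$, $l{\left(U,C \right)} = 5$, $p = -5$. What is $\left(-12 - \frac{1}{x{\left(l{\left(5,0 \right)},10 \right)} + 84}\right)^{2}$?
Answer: $\frac{900601}{6241} \approx 144.3$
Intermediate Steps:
$x{\left(B,Q \right)} = \left(-6 + B\right) \left(-5 + Q\right)$ ($x{\left(B,Q \right)} = \left(B - 6\right) \left(Q - 5\right) = \left(-6 + B\right) \left(-5 + Q\right)$)
$\left(-12 - \frac{1}{x{\left(l{\left(5,0 \right)},10 \right)} + 84}\right)^{2} = \left(-12 - \frac{1}{\left(30 - 60 - 25 + 5 \cdot 10\right) + 84}\right)^{2} = \left(-12 - \frac{1}{\left(30 - 60 - 25 + 50\right) + 84}\right)^{2} = \left(-12 - \frac{1}{-5 + 84}\right)^{2} = \left(-12 - \frac{1}{79}\right)^{2} = \left(- \frac{949}{79}\right)^{2} = \frac{900601}{6241}$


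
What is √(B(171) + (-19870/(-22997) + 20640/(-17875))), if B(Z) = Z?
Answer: √273102096319481/1264835 ≈ 13.066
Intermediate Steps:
√(B(171) + (-19870/(-22997) + 20640/(-17875))) = √(171 + (-19870/(-22997) + 20640/(-17875))) = √(171 + (-19870*(-1/22997) + 20640*(-1/17875))) = √(171 + (19870/22997 - 4128/3575)) = √(171 - 1838182/6324175) = √(1079595743/6324175) = √273102096319481/1264835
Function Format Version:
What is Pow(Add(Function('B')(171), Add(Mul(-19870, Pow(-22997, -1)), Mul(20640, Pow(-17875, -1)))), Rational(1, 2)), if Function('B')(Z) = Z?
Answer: Mul(Rational(1, 1264835), Pow(273102096319481, Rational(1, 2))) ≈ 13.066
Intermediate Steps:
Pow(Add(Function('B')(171), Add(Mul(-19870, Pow(-22997, -1)), Mul(20640, Pow(-17875, -1)))), Rational(1, 2)) = Pow(Add(171, Add(Mul(-19870, Pow(-22997, -1)), Mul(20640, Pow(-17875, -1)))), Rational(1, 2)) = Pow(Add(171, Add(Mul(-19870, Rational(-1, 22997)), Mul(20640, Rational(-1, 17875)))), Rational(1, 2)) = Pow(Add(171, Add(Rational(19870, 22997), Rational(-4128, 3575))), Rational(1, 2)) = Pow(Add(171, Rational(-1838182, 6324175)), Rational(1, 2)) = Pow(Rational(1079595743, 6324175), Rational(1, 2)) = Mul(Rational(1, 1264835), Pow(273102096319481, Rational(1, 2)))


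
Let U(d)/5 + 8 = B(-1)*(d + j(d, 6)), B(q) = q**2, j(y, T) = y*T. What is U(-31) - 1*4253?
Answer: -5378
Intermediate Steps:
j(y, T) = T*y
U(d) = -40 + 35*d (U(d) = -40 + 5*((-1)**2*(d + 6*d)) = -40 + 5*(1*(7*d)) = -40 + 5*(7*d) = -40 + 35*d)
U(-31) - 1*4253 = (-40 + 35*(-31)) - 1*4253 = (-40 - 1085) - 4253 = -1125 - 4253 = -5378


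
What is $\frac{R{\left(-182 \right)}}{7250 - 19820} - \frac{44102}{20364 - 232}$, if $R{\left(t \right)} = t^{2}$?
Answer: $- \frac{305303627}{63264810} \approx -4.8258$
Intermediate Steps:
$\frac{R{\left(-182 \right)}}{7250 - 19820} - \frac{44102}{20364 - 232} = \frac{\left(-182\right)^{2}}{7250 - 19820} - \frac{44102}{20364 - 232} = \frac{33124}{7250 - 19820} - \frac{44102}{20132} = \frac{33124}{-12570} - \frac{22051}{10066} = 33124 \left(- \frac{1}{12570}\right) - \frac{22051}{10066} = - \frac{16562}{6285} - \frac{22051}{10066} = - \frac{305303627}{63264810}$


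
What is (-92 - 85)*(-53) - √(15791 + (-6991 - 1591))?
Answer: 9381 - 9*√89 ≈ 9296.1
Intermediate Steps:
(-92 - 85)*(-53) - √(15791 + (-6991 - 1591)) = -177*(-53) - √(15791 - 8582) = 9381 - √7209 = 9381 - 9*√89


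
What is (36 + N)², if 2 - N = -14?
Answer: 2704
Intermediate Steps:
N = 16 (N = 2 - 1*(-14) = 2 + 14 = 16)
(36 + N)² = (36 + 16)² = 52² = 2704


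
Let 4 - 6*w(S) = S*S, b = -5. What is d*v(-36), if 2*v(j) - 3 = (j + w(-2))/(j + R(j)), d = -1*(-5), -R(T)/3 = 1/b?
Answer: 1185/118 ≈ 10.042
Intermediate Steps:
R(T) = 3/5 (R(T) = -3/(-5) = -3*(-1/5) = 3/5)
w(S) = 2/3 - S**2/6 (w(S) = 2/3 - S*S/6 = 2/3 - S**2/6)
d = 5
v(j) = 3/2 + j/(2*(3/5 + j)) (v(j) = 3/2 + ((j + (2/3 - 1/6*(-2)**2))/(j + 3/5))/2 = 3/2 + ((j + (2/3 - 1/6*4))/(3/5 + j))/2 = 3/2 + ((j + (2/3 - 2/3))/(3/5 + j))/2 = 3/2 + ((j + 0)/(3/5 + j))/2 = 3/2 + (j/(3/5 + j))/2 = 3/2 + j/(2*(3/5 + j)))
d*v(-36) = 5*((9 + 20*(-36))/(2*(3 + 5*(-36)))) = 5*((9 - 720)/(2*(3 - 180))) = 5*((1/2)*(-711)/(-177)) = 5*((1/2)*(-1/177)*(-711)) = 5*(237/118) = 1185/118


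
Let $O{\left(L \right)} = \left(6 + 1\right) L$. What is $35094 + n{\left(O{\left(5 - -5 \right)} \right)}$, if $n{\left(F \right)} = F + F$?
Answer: $35234$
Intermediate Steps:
$O{\left(L \right)} = 7 L$
$n{\left(F \right)} = 2 F$
$35094 + n{\left(O{\left(5 - -5 \right)} \right)} = 35094 + 2 \cdot 7 \left(5 - -5\right) = 35094 + 2 \cdot 7 \left(5 + 5\right) = 35094 + 2 \cdot 7 \cdot 10 = 35094 + 2 \cdot 70 = 35094 + 140 = 35234$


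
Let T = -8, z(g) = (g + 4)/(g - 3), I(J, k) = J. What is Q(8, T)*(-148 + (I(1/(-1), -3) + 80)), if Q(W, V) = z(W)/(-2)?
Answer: 414/5 ≈ 82.800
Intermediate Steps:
z(g) = (4 + g)/(-3 + g)
Q(W, V) = -(4 + W)/(2*(-3 + W)) (Q(W, V) = ((4 + W)/(-3 + W))/(-2) = ((4 + W)/(-3 + W))*(-½) = -(4 + W)/(2*(-3 + W)))
Q(8, T)*(-148 + (I(1/(-1), -3) + 80)) = ((-4 - 1*8)/(2*(-3 + 8)))*(-148 + (1/(-1) + 80)) = ((½)*(-4 - 8)/5)*(-148 + (-1 + 80)) = ((½)*(⅕)*(-12))*(-148 + 79) = -6/5*(-69) = 414/5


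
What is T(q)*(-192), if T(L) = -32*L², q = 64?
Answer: 25165824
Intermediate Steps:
T(q)*(-192) = -32*64²*(-192) = -32*4096*(-192) = -131072*(-192) = 25165824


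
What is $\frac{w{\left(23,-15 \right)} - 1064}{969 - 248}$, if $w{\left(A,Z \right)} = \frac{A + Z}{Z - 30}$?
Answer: $- \frac{47888}{32445} \approx -1.476$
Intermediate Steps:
$w{\left(A,Z \right)} = \frac{A + Z}{-30 + Z}$
$\frac{w{\left(23,-15 \right)} - 1064}{969 - 248} = \frac{\frac{23 - 15}{-30 - 15} - 1064}{969 - 248} = \frac{\frac{1}{-45} \cdot 8 - 1064}{721} = \left(\left(- \frac{1}{45}\right) 8 - 1064\right) \frac{1}{721} = \left(- \frac{8}{45} - 1064\right) \frac{1}{721} = \left(- \frac{47888}{45}\right) \frac{1}{721} = - \frac{47888}{32445}$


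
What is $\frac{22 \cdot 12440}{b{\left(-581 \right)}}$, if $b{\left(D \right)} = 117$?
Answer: $\frac{273680}{117} \approx 2339.1$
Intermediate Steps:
$\frac{22 \cdot 12440}{b{\left(-581 \right)}} = \frac{22 \cdot 12440}{117} = 273680 \cdot \frac{1}{117} = \frac{273680}{117}$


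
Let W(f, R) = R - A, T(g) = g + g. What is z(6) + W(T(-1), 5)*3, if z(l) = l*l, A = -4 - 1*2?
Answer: 69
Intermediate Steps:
T(g) = 2*g
A = -6 (A = -4 - 2 = -6)
z(l) = l**2
W(f, R) = 6 + R (W(f, R) = R - 1*(-6) = R + 6 = 6 + R)
z(6) + W(T(-1), 5)*3 = 6**2 + (6 + 5)*3 = 36 + 11*3 = 36 + 33 = 69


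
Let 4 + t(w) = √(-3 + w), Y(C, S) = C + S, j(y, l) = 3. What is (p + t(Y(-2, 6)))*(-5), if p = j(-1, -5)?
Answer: 0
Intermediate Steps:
p = 3
t(w) = -4 + √(-3 + w)
(p + t(Y(-2, 6)))*(-5) = (3 + (-4 + √(-3 + (-2 + 6))))*(-5) = (3 + (-4 + √(-3 + 4)))*(-5) = (3 + (-4 + √1))*(-5) = (3 + (-4 + 1))*(-5) = (3 - 3)*(-5) = 0*(-5) = 0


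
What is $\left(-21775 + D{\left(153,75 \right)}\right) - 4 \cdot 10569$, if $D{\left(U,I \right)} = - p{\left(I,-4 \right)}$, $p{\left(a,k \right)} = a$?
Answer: $-64126$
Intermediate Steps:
$D{\left(U,I \right)} = - I$
$\left(-21775 + D{\left(153,75 \right)}\right) - 4 \cdot 10569 = \left(-21775 - 75\right) - 4 \cdot 10569 = \left(-21775 - 75\right) - 42276 = -21850 - 42276 = -64126$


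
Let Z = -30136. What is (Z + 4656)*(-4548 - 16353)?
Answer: 532557480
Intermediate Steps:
(Z + 4656)*(-4548 - 16353) = (-30136 + 4656)*(-4548 - 16353) = -25480*(-20901) = 532557480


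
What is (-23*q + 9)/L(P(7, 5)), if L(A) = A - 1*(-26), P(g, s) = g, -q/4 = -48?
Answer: -1469/11 ≈ -133.55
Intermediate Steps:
q = 192 (q = -4*(-48) = 192)
L(A) = 26 + A (L(A) = A + 26 = 26 + A)
(-23*q + 9)/L(P(7, 5)) = (-23*192 + 9)/(26 + 7) = (-4416 + 9)/33 = -4407*1/33 = -1469/11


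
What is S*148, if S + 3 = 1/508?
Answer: -56351/127 ≈ -443.71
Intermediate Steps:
S = -1523/508 (S = -3 + 1/508 = -1523/508 ≈ -2.9980)
S*148 = -1523/508*148 = -56351/127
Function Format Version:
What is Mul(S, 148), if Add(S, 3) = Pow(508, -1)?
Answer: Rational(-56351, 127) ≈ -443.71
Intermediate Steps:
S = Rational(-1523, 508) (S = Add(-3, Pow(508, -1)) = Add(-3, Rational(1, 508)) = Rational(-1523, 508) ≈ -2.9980)
Mul(S, 148) = Mul(Rational(-1523, 508), 148) = Rational(-56351, 127)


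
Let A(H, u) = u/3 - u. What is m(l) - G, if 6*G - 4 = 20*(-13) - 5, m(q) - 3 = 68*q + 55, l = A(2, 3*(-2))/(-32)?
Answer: 93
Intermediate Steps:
A(H, u) = -2*u/3 (A(H, u) = u*(1/3) - u = u/3 - u = -2*u/3)
l = -1/8 (l = -2*(-2)/(-32) = -2/3*(-6)*(-1/32) = 4*(-1/32) = -1/8 ≈ -0.12500)
m(q) = 58 + 68*q (m(q) = 3 + (68*q + 55) = 3 + (55 + 68*q) = 58 + 68*q)
G = -87/2 (G = 2/3 + (20*(-13) - 5)/6 = 2/3 + (-260 - 5)/6 = 2/3 + (1/6)*(-265) = 2/3 - 265/6 = -87/2 ≈ -43.500)
m(l) - G = (58 + 68*(-1/8)) - 1*(-87/2) = (58 - 17/2) + 87/2 = 99/2 + 87/2 = 93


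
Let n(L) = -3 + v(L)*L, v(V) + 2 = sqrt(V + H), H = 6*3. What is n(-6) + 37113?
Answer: 37122 - 12*sqrt(3) ≈ 37101.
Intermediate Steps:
H = 18
v(V) = -2 + sqrt(18 + V) (v(V) = -2 + sqrt(V + 18) = -2 + sqrt(18 + V))
n(L) = -3 + L*(-2 + sqrt(18 + L)) (n(L) = -3 + (-2 + sqrt(18 + L))*L = -3 + L*(-2 + sqrt(18 + L)))
n(-6) + 37113 = (-3 - 6*(-2 + sqrt(18 - 6))) + 37113 = (-3 - 6*(-2 + sqrt(12))) + 37113 = (-3 - 6*(-2 + 2*sqrt(3))) + 37113 = (-3 + (12 - 12*sqrt(3))) + 37113 = (9 - 12*sqrt(3)) + 37113 = 37122 - 12*sqrt(3)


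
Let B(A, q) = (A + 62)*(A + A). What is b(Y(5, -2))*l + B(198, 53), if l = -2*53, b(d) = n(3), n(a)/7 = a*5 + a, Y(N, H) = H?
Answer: 89604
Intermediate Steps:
n(a) = 42*a (n(a) = 7*(a*5 + a) = 7*(5*a + a) = 7*(6*a) = 42*a)
b(d) = 126 (b(d) = 42*3 = 126)
B(A, q) = 2*A*(62 + A) (B(A, q) = (62 + A)*(2*A) = 2*A*(62 + A))
l = -106
b(Y(5, -2))*l + B(198, 53) = 126*(-106) + 2*198*(62 + 198) = -13356 + 2*198*260 = -13356 + 102960 = 89604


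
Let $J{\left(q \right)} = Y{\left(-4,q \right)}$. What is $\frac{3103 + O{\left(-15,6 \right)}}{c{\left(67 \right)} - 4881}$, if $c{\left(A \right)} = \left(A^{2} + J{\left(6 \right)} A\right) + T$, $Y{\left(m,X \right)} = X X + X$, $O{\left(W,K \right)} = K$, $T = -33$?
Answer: $\frac{3109}{2389} \approx 1.3014$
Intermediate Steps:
$Y{\left(m,X \right)} = X + X^{2}$ ($Y{\left(m,X \right)} = X^{2} + X = X + X^{2}$)
$J{\left(q \right)} = q \left(1 + q\right)$
$c{\left(A \right)} = -33 + A^{2} + 42 A$ ($c{\left(A \right)} = \left(A^{2} + 6 \left(1 + 6\right) A\right) - 33 = \left(A^{2} + 6 \cdot 7 A\right) - 33 = \left(A^{2} + 42 A\right) - 33 = -33 + A^{2} + 42 A$)
$\frac{3103 + O{\left(-15,6 \right)}}{c{\left(67 \right)} - 4881} = \frac{3103 + 6}{\left(-33 + 67^{2} + 42 \cdot 67\right) - 4881} = \frac{3109}{\left(-33 + 4489 + 2814\right) - 4881} = \frac{3109}{7270 - 4881} = \frac{3109}{2389}$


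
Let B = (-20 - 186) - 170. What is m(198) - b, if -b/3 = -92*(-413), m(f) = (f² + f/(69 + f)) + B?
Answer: 13600690/89 ≈ 1.5282e+5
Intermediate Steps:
B = -376 (B = -206 - 170 = -376)
m(f) = -376 + f² + f/(69 + f) (m(f) = (f² + f/(69 + f)) - 376 = -376 + f² + f/(69 + f))
b = -113988 (b = -(-276)*(-413) = -3*37996 = -113988)
m(198) - b = (-25944 + 198³ - 375*198 + 69*198²)/(69 + 198) - 1*(-113988) = (-25944 + 7762392 - 74250 + 69*39204)/267 + 113988 = (-25944 + 7762392 - 74250 + 2705076)/267 + 113988 = (1/267)*10367274 + 113988 = 3455758/89 + 113988 = 13600690/89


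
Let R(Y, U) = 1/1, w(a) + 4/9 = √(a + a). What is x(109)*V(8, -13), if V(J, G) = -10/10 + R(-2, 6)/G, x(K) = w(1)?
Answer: 56/117 - 14*√2/13 ≈ -1.0444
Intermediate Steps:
w(a) = -4/9 + √2*√a (w(a) = -4/9 + √(a + a) = -4/9 + √(2*a) = -4/9 + √2*√a)
R(Y, U) = 1
x(K) = -4/9 + √2 (x(K) = -4/9 + √2*√1 = -4/9 + √2*1 = -4/9 + √2)
V(J, G) = -1 + 1/G (V(J, G) = -10/10 + 1/G = -10*⅒ + 1/G = -1 + 1/G)
x(109)*V(8, -13) = (-4/9 + √2)*((1 - 1*(-13))/(-13)) = (-4/9 + √2)*(-(1 + 13)/13) = (-4/9 + √2)*(-1/13*14) = (-4/9 + √2)*(-14/13) = 56/117 - 14*√2/13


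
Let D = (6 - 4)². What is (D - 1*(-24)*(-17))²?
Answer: 163216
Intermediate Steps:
D = 4 (D = 2² = 4)
(D - 1*(-24)*(-17))² = (4 - 1*(-24)*(-17))² = (4 + 24*(-17))² = (4 - 408)² = (-404)² = 163216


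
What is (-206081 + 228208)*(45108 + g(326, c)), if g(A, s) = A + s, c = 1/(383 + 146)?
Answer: 531813306549/529 ≈ 1.0053e+9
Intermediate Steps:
c = 1/529 ≈ 0.0018904
(-206081 + 228208)*(45108 + g(326, c)) = (-206081 + 228208)*(45108 + (326 + 1/529)) = 22127*(45108 + 172455/529) = 22127*(24034587/529) = 531813306549/529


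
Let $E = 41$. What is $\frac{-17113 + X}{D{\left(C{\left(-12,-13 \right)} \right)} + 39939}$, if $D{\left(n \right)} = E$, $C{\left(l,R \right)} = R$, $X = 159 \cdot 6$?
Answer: $- \frac{16159}{39980} \approx -0.40418$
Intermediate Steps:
$X = 954$
$D{\left(n \right)} = 41$
$\frac{-17113 + X}{D{\left(C{\left(-12,-13 \right)} \right)} + 39939} = \frac{-17113 + 954}{41 + 39939} = - \frac{16159}{39980}$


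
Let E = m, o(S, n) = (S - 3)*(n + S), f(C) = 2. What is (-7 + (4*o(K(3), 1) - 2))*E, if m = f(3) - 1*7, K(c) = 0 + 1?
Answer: 125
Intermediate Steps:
K(c) = 1
o(S, n) = (-3 + S)*(S + n)
m = -5 (m = 2 - 1*7 = 2 - 7 = -5)
E = -5
(-7 + (4*o(K(3), 1) - 2))*E = (-7 + (4*(1**2 - 3*1 - 3*1 + 1*1) - 2))*(-5) = (-7 + (4*(1 - 3 - 3 + 1) - 2))*(-5) = (-7 + (4*(-4) - 2))*(-5) = (-7 + (-16 - 2))*(-5) = (-7 - 18)*(-5) = -25*(-5) = 125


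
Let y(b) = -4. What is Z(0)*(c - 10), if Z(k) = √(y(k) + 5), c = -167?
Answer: -177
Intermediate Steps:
Z(k) = 1 (Z(k) = √(-4 + 5) = √1 = 1)
Z(0)*(c - 10) = 1*(-167 - 10) = 1*(-177) = -177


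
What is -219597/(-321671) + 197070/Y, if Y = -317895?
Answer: 61115089/973881929 ≈ 0.062754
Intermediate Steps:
-219597/(-321671) + 197070/Y = -219597/(-321671) + 197070/(-317895) = -219597*(-1/321671) + 197070*(-1/317895) = 31371/45953 - 13138/21193 = 61115089/973881929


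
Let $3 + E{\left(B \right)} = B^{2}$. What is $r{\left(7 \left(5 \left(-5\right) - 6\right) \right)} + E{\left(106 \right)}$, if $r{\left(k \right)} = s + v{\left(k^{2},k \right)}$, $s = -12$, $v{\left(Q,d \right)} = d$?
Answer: $11004$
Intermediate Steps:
$r{\left(k \right)} = -12 + k$
$E{\left(B \right)} = -3 + B^{2}$
$r{\left(7 \left(5 \left(-5\right) - 6\right) \right)} + E{\left(106 \right)} = \left(-12 + 7 \left(5 \left(-5\right) - 6\right)\right) - \left(3 - 106^{2}\right) = \left(-12 + 7 \left(-25 - 6\right)\right) + \left(-3 + 11236\right) = \left(-12 + 7 \left(-31\right)\right) + 11233 = \left(-12 - 217\right) + 11233 = -229 + 11233 = 11004$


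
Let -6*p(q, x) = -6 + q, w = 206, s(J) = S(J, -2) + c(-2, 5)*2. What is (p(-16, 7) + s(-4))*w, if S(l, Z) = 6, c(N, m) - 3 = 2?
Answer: 12154/3 ≈ 4051.3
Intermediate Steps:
c(N, m) = 5 (c(N, m) = 3 + 2 = 5)
s(J) = 16 (s(J) = 6 + 5*2 = 6 + 10 = 16)
p(q, x) = 1 - q/6 (p(q, x) = -(-6 + q)/6 = 1 - q/6)
(p(-16, 7) + s(-4))*w = ((1 - ⅙*(-16)) + 16)*206 = ((1 + 8/3) + 16)*206 = (11/3 + 16)*206 = (59/3)*206 = 12154/3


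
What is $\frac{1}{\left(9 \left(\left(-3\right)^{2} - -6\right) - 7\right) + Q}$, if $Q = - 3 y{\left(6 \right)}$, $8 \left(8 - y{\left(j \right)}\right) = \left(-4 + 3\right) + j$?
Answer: $\frac{8}{847} \approx 0.0094451$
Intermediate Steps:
$y{\left(j \right)} = \frac{65}{8} - \frac{j}{8}$ ($y{\left(j \right)} = 8 - \frac{\left(-4 + 3\right) + j}{8} = 8 - \frac{-1 + j}{8} = 8 - \left(- \frac{1}{8} + \frac{j}{8}\right) = \frac{65}{8} - \frac{j}{8}$)
$Q = - \frac{177}{8}$ ($Q = - 3 \left(\frac{65}{8} - \frac{3}{4}\right) = \left(-3\right) \frac{59}{8} = - \frac{177}{8} \approx -22.125$)
$\frac{1}{\left(9 \left(\left(-3\right)^{2} - -6\right) - 7\right) + Q} = \frac{1}{\left(9 \left(\left(-3\right)^{2} - -6\right) - 7\right) - \frac{177}{8}} = \frac{1}{\left(9 \left(9 + 6\right) - 7\right) - \frac{177}{8}} = \frac{1}{\left(9 \cdot 15 - 7\right) - \frac{177}{8}} = \frac{1}{\left(135 - 7\right) - \frac{177}{8}} = \frac{1}{128 - \frac{177}{8}} = \frac{1}{\frac{847}{8}} = \frac{8}{847}$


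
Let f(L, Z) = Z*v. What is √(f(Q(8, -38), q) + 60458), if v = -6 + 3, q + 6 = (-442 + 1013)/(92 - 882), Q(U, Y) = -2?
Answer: √37744424870/790 ≈ 245.92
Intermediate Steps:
q = -5311/790 (q = -6 + (-442 + 1013)/(92 - 882) = -6 + 571/(-790) = -6 + 571*(-1/790) = -6 - 571/790 = -5311/790 ≈ -6.7228)
v = -3
f(L, Z) = -3*Z (f(L, Z) = Z*(-3) = -3*Z)
√(f(Q(8, -38), q) + 60458) = √(-3*(-5311/790) + 60458) = √(15933/790 + 60458) = √(47777753/790) = √37744424870/790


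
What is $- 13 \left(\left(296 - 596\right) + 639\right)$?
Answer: $-4407$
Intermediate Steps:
$- 13 \left(\left(296 - 596\right) + 639\right) = - 13 \left(-300 + 639\right) = \left(-13\right) 339 = -4407$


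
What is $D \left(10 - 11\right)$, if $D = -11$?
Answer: $11$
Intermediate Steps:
$D \left(10 - 11\right) = - 11 \left(10 - 11\right) = \left(-11\right) \left(-1\right) = 11$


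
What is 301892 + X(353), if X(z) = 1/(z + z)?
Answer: 213135753/706 ≈ 3.0189e+5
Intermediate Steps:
X(z) = 1/(2*z)
301892 + X(353) = 301892 + (½)/353 = 301892 + (½)*(1/353) = 301892 + 1/706 = 213135753/706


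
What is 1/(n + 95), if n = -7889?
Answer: -1/7794 ≈ -0.00012830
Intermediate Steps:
1/(n + 95) = 1/(-7889 + 95) = 1/(-7794) = -1/7794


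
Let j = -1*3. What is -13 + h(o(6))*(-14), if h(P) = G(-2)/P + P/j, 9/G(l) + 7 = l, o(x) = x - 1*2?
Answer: 55/6 ≈ 9.1667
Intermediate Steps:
o(x) = -2 + x (o(x) = x - 2 = -2 + x)
G(l) = 9/(-7 + l)
j = -3
h(P) = -1/P - P/3 (h(P) = (9/(-7 - 2))/P + P/(-3) = (9/(-9))/P + P*(-⅓) = (9*(-⅑))/P - P/3 = -1/P - P/3)
-13 + h(o(6))*(-14) = -13 + (-1/(-2 + 6) - (-2 + 6)/3)*(-14) = -13 + (-1/4 - ⅓*4)*(-14) = -13 + (-1*¼ - 4/3)*(-14) = -13 + (-¼ - 4/3)*(-14) = -13 - 19/12*(-14) = -13 + 133/6 = 55/6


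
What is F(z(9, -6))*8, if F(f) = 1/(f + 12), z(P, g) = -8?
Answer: 2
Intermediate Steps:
F(f) = 1/(12 + f)
F(z(9, -6))*8 = 8/(12 - 8) = 8/4 = (¼)*8 = 2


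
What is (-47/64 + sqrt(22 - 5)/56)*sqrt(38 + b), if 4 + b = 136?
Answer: sqrt(170)*(-329 + 8*sqrt(17))/448 ≈ -8.6151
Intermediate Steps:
b = 132 (b = -4 + 136 = 132)
(-47/64 + sqrt(22 - 5)/56)*sqrt(38 + b) = (-47/64 + sqrt(22 - 5)/56)*sqrt(38 + 132) = (-47*1/64 + sqrt(17)*(1/56))*sqrt(170) = (-47/64 + sqrt(17)/56)*sqrt(170) = sqrt(170)*(-47/64 + sqrt(17)/56)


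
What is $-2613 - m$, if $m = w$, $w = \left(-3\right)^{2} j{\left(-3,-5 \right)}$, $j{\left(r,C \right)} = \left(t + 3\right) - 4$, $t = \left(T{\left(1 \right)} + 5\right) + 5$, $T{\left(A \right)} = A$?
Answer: $-2703$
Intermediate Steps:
$t = 11$ ($t = \left(1 + 5\right) + 5 = 6 + 5 = 11$)
$j{\left(r,C \right)} = 10$ ($j{\left(r,C \right)} = \left(11 + 3\right) - 4 = 14 - 4 = 10$)
$w = 90$ ($w = \left(-3\right)^{2} \cdot 10 = 9 \cdot 10 = 90$)
$m = 90$
$-2613 - m = -2613 - 90 = -2703$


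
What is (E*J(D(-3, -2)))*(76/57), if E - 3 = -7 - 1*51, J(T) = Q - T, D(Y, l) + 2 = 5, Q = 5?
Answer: -440/3 ≈ -146.67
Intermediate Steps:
D(Y, l) = 3 (D(Y, l) = -2 + 5 = 3)
J(T) = 5 - T
E = -55 (E = 3 + (-7 - 1*51) = 3 + (-7 - 51) = 3 - 58 = -55)
(E*J(D(-3, -2)))*(76/57) = (-55*(5 - 1*3))*(76/57) = (-55*(5 - 3))*(76*(1/57)) = -55*2*(4/3) = -110*4/3 = -440/3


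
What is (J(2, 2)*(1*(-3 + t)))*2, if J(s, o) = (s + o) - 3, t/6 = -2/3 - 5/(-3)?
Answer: 6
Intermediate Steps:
t = 6 (t = 6*(-2/3 - 5/(-3)) = 6*(-2*1/3 - 5*(-1/3)) = 6*(-2/3 + 5/3) = 6*1 = 6)
J(s, o) = -3 + o + s (J(s, o) = (o + s) - 3 = -3 + o + s)
(J(2, 2)*(1*(-3 + t)))*2 = ((-3 + 2 + 2)*(1*(-3 + 6)))*2 = (1*(1*3))*2 = (1*3)*2 = 3*2 = 6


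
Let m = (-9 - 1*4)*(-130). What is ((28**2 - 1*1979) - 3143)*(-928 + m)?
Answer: -3305556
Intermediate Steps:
m = 1690 (m = (-9 - 4)*(-130) = -13*(-130) = 1690)
((28**2 - 1*1979) - 3143)*(-928 + m) = ((28**2 - 1*1979) - 3143)*(-928 + 1690) = ((784 - 1979) - 3143)*762 = (-1195 - 3143)*762 = -4338*762 = -3305556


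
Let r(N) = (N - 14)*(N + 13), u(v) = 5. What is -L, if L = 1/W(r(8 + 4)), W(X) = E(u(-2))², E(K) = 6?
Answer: -1/36 ≈ -0.027778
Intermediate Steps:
r(N) = (-14 + N)*(13 + N)
W(X) = 36 (W(X) = 6² = 36)
L = 1/36 ≈ 0.027778
-L = -1*1/36 = -1/36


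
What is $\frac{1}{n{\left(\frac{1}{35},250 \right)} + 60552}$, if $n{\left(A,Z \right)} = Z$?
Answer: $\frac{1}{60802} \approx 1.6447 \cdot 10^{-5}$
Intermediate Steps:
$\frac{1}{n{\left(\frac{1}{35},250 \right)} + 60552} = \frac{1}{250 + 60552} = \frac{1}{60802}$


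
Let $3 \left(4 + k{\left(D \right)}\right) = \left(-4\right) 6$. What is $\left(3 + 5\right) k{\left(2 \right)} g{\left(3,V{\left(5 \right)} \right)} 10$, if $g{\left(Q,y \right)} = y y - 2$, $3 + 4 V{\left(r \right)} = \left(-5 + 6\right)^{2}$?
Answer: $1680$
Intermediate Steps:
$k{\left(D \right)} = -12$ ($k{\left(D \right)} = -4 + \frac{\left(-4\right) 6}{3} = -4 + \frac{1}{3} \left(-24\right) = -4 - 8 = -12$)
$V{\left(r \right)} = - \frac{1}{2}$ ($V{\left(r \right)} = - \frac{3}{4} + \frac{\left(-5 + 6\right)^{2}}{4} = - \frac{3}{4} + \frac{1^{2}}{4} = - \frac{3}{4} + \frac{1}{4} \cdot 1 = - \frac{3}{4} + \frac{1}{4} = - \frac{1}{2}$)
$g{\left(Q,y \right)} = -2 + y^{2}$ ($g{\left(Q,y \right)} = y^{2} - 2 = -2 + y^{2}$)
$\left(3 + 5\right) k{\left(2 \right)} g{\left(3,V{\left(5 \right)} \right)} 10 = \left(3 + 5\right) \left(-12\right) \left(-2 + \left(- \frac{1}{2}\right)^{2}\right) 10 = 8 \left(-12\right) \left(-2 + \frac{1}{4}\right) 10 = \left(-96\right) \left(- \frac{7}{4}\right) 10 = 168 \cdot 10 = 1680$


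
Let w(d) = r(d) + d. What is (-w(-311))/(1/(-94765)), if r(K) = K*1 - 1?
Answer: -59038595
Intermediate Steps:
r(K) = -1 + K (r(K) = K - 1 = -1 + K)
w(d) = -1 + 2*d (w(d) = (-1 + d) + d = -1 + 2*d)
(-w(-311))/(1/(-94765)) = (-(-1 + 2*(-311)))/(1/(-94765)) = (-(-1 - 622))/(-1/94765) = -1*(-623)*(-94765) = 623*(-94765) = -59038595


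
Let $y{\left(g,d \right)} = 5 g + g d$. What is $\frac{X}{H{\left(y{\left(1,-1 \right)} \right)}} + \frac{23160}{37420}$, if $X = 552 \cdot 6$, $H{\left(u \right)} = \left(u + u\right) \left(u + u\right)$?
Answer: $\frac{391929}{7484} \approx 52.369$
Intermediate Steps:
$y{\left(g,d \right)} = 5 g + d g$
$H{\left(u \right)} = 4 u^{2}$ ($H{\left(u \right)} = 2 u 2 u = 4 u^{2}$)
$X = 3312$
$\frac{X}{H{\left(y{\left(1,-1 \right)} \right)}} + \frac{23160}{37420} = \frac{3312}{4 \left(1 \left(5 - 1\right)\right)^{2}} + \frac{23160}{37420} = \frac{3312}{4 \left(1 \cdot 4\right)^{2}} + 23160 \cdot \frac{1}{37420} = \frac{3312}{4 \cdot 4^{2}} + \frac{1158}{1871} = \frac{3312}{4 \cdot 16} + \frac{1158}{1871} = \frac{3312}{64} + \frac{1158}{1871} = 3312 \cdot \frac{1}{64} + \frac{1158}{1871} = \frac{207}{4} + \frac{1158}{1871} = \frac{391929}{7484}$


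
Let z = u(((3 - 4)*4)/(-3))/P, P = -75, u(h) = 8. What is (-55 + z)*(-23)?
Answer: 95059/75 ≈ 1267.5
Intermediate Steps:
z = -8/75 (z = 8/(-75) = 8*(-1/75) = -8/75 ≈ -0.10667)
(-55 + z)*(-23) = (-55 - 8/75)*(-23) = -4133/75*(-23) = 95059/75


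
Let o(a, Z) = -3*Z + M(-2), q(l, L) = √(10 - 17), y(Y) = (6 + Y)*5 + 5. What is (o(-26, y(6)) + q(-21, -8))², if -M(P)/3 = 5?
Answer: (210 - I*√7)² ≈ 44093.0 - 1111.2*I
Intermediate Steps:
M(P) = -15 (M(P) = -3*5 = -15)
y(Y) = 35 + 5*Y (y(Y) = (30 + 5*Y) + 5 = 35 + 5*Y)
q(l, L) = I*√7 (q(l, L) = √(-7) = I*√7)
o(a, Z) = -15 - 3*Z (o(a, Z) = -3*Z - 15 = -15 - 3*Z)
(o(-26, y(6)) + q(-21, -8))² = ((-15 - 3*(35 + 5*6)) + I*√7)² = ((-15 - 3*(35 + 30)) + I*√7)² = ((-15 - 3*65) + I*√7)² = ((-15 - 195) + I*√7)² = (-210 + I*√7)²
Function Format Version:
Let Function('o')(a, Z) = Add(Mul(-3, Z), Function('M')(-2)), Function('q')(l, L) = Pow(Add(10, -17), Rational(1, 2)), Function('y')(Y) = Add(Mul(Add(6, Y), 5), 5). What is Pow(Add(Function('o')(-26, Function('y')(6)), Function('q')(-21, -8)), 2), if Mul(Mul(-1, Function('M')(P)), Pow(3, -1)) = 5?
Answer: Pow(Add(210, Mul(-1, I, Pow(7, Rational(1, 2)))), 2) ≈ Add(44093., Mul(-1111.2, I))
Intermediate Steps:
Function('M')(P) = -15 (Function('M')(P) = Mul(-3, 5) = -15)
Function('y')(Y) = Add(35, Mul(5, Y)) (Function('y')(Y) = Add(Add(30, Mul(5, Y)), 5) = Add(35, Mul(5, Y)))
Function('q')(l, L) = Mul(I, Pow(7, Rational(1, 2))) (Function('q')(l, L) = Pow(-7, Rational(1, 2)) = Mul(I, Pow(7, Rational(1, 2))))
Function('o')(a, Z) = Add(-15, Mul(-3, Z)) (Function('o')(a, Z) = Add(Mul(-3, Z), -15) = Add(-15, Mul(-3, Z)))
Pow(Add(Function('o')(-26, Function('y')(6)), Function('q')(-21, -8)), 2) = Pow(Add(Add(-15, Mul(-3, Add(35, Mul(5, 6)))), Mul(I, Pow(7, Rational(1, 2)))), 2) = Pow(Add(Add(-15, Mul(-3, Add(35, 30))), Mul(I, Pow(7, Rational(1, 2)))), 2) = Pow(Add(Add(-15, Mul(-3, 65)), Mul(I, Pow(7, Rational(1, 2)))), 2) = Pow(Add(Add(-15, -195), Mul(I, Pow(7, Rational(1, 2)))), 2) = Pow(Add(-210, Mul(I, Pow(7, Rational(1, 2)))), 2)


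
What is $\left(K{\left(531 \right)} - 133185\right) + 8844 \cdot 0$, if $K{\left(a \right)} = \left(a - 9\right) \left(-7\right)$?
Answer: $-136839$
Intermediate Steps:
$K{\left(a \right)} = 63 - 7 a$ ($K{\left(a \right)} = \left(-9 + a\right) \left(-7\right) = 63 - 7 a$)
$\left(K{\left(531 \right)} - 133185\right) + 8844 \cdot 0 = \left(\left(63 - 3717\right) - 133185\right) + 8844 \cdot 0 = \left(\left(63 - 3717\right) - 133185\right) + 0 = \left(-3654 - 133185\right) + 0 = -136839 + 0 = -136839$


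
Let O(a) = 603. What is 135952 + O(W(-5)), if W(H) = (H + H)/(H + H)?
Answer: 136555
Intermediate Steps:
W(H) = 1 (W(H) = (2*H)/((2*H)) = (2*H)*(1/(2*H)) = 1)
135952 + O(W(-5)) = 135952 + 603 = 136555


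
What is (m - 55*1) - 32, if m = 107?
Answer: 20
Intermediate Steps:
(m - 55*1) - 32 = (107 - 55*1) - 32 = (107 - 55) - 32 = 52 - 32 = 20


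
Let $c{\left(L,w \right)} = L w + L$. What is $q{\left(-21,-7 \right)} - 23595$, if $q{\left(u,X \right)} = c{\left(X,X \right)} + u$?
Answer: $-23574$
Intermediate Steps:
$c{\left(L,w \right)} = L + L w$
$q{\left(u,X \right)} = u + X \left(1 + X\right)$ ($q{\left(u,X \right)} = X \left(1 + X\right) + u = u + X \left(1 + X\right)$)
$q{\left(-21,-7 \right)} - 23595 = \left(-21 - 7 \left(1 - 7\right)\right) - 23595 = \left(-21 - -42\right) - 23595 = \left(-21 + 42\right) - 23595 = 21 - 23595 = -23574$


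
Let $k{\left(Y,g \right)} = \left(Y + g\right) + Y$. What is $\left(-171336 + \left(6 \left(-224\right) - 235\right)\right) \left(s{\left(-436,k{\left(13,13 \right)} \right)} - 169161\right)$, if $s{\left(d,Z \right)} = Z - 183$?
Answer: $29275374075$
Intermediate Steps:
$k{\left(Y,g \right)} = g + 2 Y$
$s{\left(d,Z \right)} = -183 + Z$ ($s{\left(d,Z \right)} = Z - 183 = -183 + Z$)
$\left(-171336 + \left(6 \left(-224\right) - 235\right)\right) \left(s{\left(-436,k{\left(13,13 \right)} \right)} - 169161\right) = \left(-171336 + \left(6 \left(-224\right) - 235\right)\right) \left(\left(-183 + \left(13 + 2 \cdot 13\right)\right) - 169161\right) = \left(-171336 - 1579\right) \left(\left(-183 + \left(13 + 26\right)\right) - 169161\right) = \left(-171336 - 1579\right) \left(\left(-183 + 39\right) - 169161\right) = - 172915 \left(-144 - 169161\right) = \left(-172915\right) \left(-169305\right) = 29275374075$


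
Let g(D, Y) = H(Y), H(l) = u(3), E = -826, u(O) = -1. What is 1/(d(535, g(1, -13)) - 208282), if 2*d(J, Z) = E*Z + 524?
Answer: -1/207607 ≈ -4.8168e-6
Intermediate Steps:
H(l) = -1
g(D, Y) = -1
d(J, Z) = 262 - 413*Z (d(J, Z) = (-826*Z + 524)/2 = (524 - 826*Z)/2 = 262 - 413*Z)
1/(d(535, g(1, -13)) - 208282) = 1/((262 - 413*(-1)) - 208282) = 1/((262 + 413) - 208282) = 1/(675 - 208282) = 1/(-207607) = -1/207607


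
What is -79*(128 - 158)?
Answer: 2370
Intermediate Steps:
-79*(128 - 158) = -79*(-30) = 2370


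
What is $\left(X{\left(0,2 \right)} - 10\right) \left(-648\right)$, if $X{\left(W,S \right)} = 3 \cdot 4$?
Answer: $-1296$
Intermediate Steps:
$X{\left(W,S \right)} = 12$
$\left(X{\left(0,2 \right)} - 10\right) \left(-648\right) = \left(12 - 10\right) \left(-648\right) = 2 \left(-648\right) = -1296$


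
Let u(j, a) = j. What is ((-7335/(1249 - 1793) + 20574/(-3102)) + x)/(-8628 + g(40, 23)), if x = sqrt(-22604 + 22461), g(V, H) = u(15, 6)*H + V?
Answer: -1926819/2318327264 - I*sqrt(143)/8243 ≈ -0.00083112 - 0.0014507*I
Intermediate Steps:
g(V, H) = V + 15*H (g(V, H) = 15*H + V = V + 15*H)
x = I*sqrt(143) (x = sqrt(-143) = I*sqrt(143) ≈ 11.958*I)
((-7335/(1249 - 1793) + 20574/(-3102)) + x)/(-8628 + g(40, 23)) = ((-7335/(1249 - 1793) + 20574/(-3102)) + I*sqrt(143))/(-8628 + (40 + 15*23)) = ((-7335/(-544) + 20574*(-1/3102)) + I*sqrt(143))/(-8628 + (40 + 345)) = ((-7335*(-1/544) - 3429/517) + I*sqrt(143))/(-8628 + 385) = ((7335/544 - 3429/517) + I*sqrt(143))/(-8243) = (1926819/281248 + I*sqrt(143))*(-1/8243) = -1926819/2318327264 - I*sqrt(143)/8243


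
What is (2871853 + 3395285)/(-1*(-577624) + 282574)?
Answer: 3133569/430099 ≈ 7.2857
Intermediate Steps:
(2871853 + 3395285)/(-1*(-577624) + 282574) = 6267138/(577624 + 282574) = 6267138/860198 = 6267138*(1/860198) = 3133569/430099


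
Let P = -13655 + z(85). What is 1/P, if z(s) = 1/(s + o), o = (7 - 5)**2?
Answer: -89/1215294 ≈ -7.3233e-5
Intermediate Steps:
o = 4 (o = 2**2 = 4)
z(s) = 1/(4 + s) (z(s) = 1/(s + 4) = 1/(4 + s))
P = -1215294/89 (P = -13655 + 1/(4 + 85) = -13655 + 1/89 = -1215294/89 ≈ -13655.)
1/P = 1/(-1215294/89) = -89/1215294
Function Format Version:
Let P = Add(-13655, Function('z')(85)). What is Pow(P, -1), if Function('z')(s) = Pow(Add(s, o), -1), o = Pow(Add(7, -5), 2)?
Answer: Rational(-89, 1215294) ≈ -7.3233e-5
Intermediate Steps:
o = 4 (o = Pow(2, 2) = 4)
Function('z')(s) = Pow(Add(4, s), -1) (Function('z')(s) = Pow(Add(s, 4), -1) = Pow(Add(4, s), -1))
P = Rational(-1215294, 89) (P = Add(-13655, Pow(Add(4, 85), -1)) = Add(-13655, Pow(89, -1)) = Add(-13655, Rational(1, 89)) = Rational(-1215294, 89) ≈ -13655.)
Pow(P, -1) = Pow(Rational(-1215294, 89), -1) = Rational(-89, 1215294)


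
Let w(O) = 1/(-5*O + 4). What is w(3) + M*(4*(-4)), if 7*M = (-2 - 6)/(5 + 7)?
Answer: 331/231 ≈ 1.4329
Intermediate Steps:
M = -2/21 (M = ((-2 - 6)/(5 + 7))/7 = (-8/12)/7 = (-8*1/12)/7 = (⅐)*(-⅔) = -2/21 ≈ -0.095238)
w(O) = 1/(4 - 5*O)
w(3) + M*(4*(-4)) = -1/(-4 + 5*3) - 8*(-4)/21 = -1/(-4 + 15) - 2/21*(-16) = -1/11 + 32/21 = 331/231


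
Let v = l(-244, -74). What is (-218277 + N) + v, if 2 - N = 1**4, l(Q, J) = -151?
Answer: -218427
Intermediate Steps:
v = -151
N = 1 (N = 2 - 1*1**4 = 2 - 1*1 = 2 - 1 = 1)
(-218277 + N) + v = (-218277 + 1) - 151 = -218276 - 151 = -218427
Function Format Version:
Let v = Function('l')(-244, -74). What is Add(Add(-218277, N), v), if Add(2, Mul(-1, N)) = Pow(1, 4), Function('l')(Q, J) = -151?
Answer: -218427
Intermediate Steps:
v = -151
N = 1 (N = Add(2, Mul(-1, Pow(1, 4))) = Add(2, Mul(-1, 1)) = Add(2, -1) = 1)
Add(Add(-218277, N), v) = Add(Add(-218277, 1), -151) = Add(-218276, -151) = -218427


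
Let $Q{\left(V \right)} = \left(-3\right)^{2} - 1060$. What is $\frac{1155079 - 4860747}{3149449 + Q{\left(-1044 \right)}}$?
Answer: $- \frac{1852834}{1574199} \approx -1.177$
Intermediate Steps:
$Q{\left(V \right)} = -1051$ ($Q{\left(V \right)} = 9 - 1060 = -1051$)
$\frac{1155079 - 4860747}{3149449 + Q{\left(-1044 \right)}} = \frac{1155079 - 4860747}{3149449 - 1051} = - \frac{3705668}{3148398} = \left(-3705668\right) \frac{1}{3148398} = - \frac{1852834}{1574199}$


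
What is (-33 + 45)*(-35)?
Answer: -420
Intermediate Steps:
(-33 + 45)*(-35) = 12*(-35) = -420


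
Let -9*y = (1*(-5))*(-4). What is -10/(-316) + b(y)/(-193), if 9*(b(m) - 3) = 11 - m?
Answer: 20969/2470014 ≈ 0.0084894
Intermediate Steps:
y = -20/9 (y = -1*(-5)*(-4)/9 = -(-5)*(-4)/9 = -⅑*20 = -20/9 ≈ -2.2222)
b(m) = 38/9 - m/9 (b(m) = 3 + (11 - m)/9 = 3 + (11/9 - m/9) = 38/9 - m/9)
-10/(-316) + b(y)/(-193) = -10/(-316) + (38/9 - ⅑*(-20/9))/(-193) = -10*(-1/316) + (38/9 + 20/81)*(-1/193) = 5/158 + (362/81)*(-1/193) = 5/158 - 362/15633 = 20969/2470014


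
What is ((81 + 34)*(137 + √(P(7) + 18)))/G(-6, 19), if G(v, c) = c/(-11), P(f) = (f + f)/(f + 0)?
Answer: -173305/19 - 2530*√5/19 ≈ -9419.1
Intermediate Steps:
P(f) = 2 (P(f) = (2*f)/f = 2)
G(v, c) = -c/11 (G(v, c) = c*(-1/11) = -c/11)
((81 + 34)*(137 + √(P(7) + 18)))/G(-6, 19) = ((81 + 34)*(137 + √(2 + 18)))/((-1/11*19)) = (115*(137 + √20))/(-19/11) = (115*(137 + 2*√5))*(-11/19) = (15755 + 230*√5)*(-11/19) = -173305/19 - 2530*√5/19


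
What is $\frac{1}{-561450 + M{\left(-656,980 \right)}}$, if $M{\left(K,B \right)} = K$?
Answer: $- \frac{1}{562106} \approx -1.779 \cdot 10^{-6}$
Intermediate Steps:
$\frac{1}{-561450 + M{\left(-656,980 \right)}} = \frac{1}{-561450 - 656} = \frac{1}{-562106} = - \frac{1}{562106}$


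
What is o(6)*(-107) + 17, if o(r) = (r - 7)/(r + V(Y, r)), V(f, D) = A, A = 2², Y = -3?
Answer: 277/10 ≈ 27.700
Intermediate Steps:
A = 4
V(f, D) = 4
o(r) = (-7 + r)/(4 + r) (o(r) = (r - 7)/(r + 4) = (-7 + r)/(4 + r))
o(6)*(-107) + 17 = ((-7 + 6)/(4 + 6))*(-107) + 17 = (-1/10)*(-107) + 17 = ((⅒)*(-1))*(-107) + 17 = -⅒*(-107) + 17 = 107/10 + 17 = 277/10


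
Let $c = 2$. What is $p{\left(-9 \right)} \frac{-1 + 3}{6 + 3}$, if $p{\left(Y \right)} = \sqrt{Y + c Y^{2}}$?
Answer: $\frac{2 \sqrt{17}}{3} \approx 2.7487$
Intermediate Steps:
$p{\left(Y \right)} = \sqrt{Y + 2 Y^{2}}$
$p{\left(-9 \right)} \frac{-1 + 3}{6 + 3} = \sqrt{- 9 \left(1 + 2 \left(-9\right)\right)} \frac{-1 + 3}{6 + 3} = \sqrt{- 9 \left(1 - 18\right)} \frac{2}{9} = \sqrt{\left(-9\right) \left(-17\right)} 2 \cdot \frac{1}{9} = \sqrt{153} \cdot \frac{2}{9} = 3 \sqrt{17} \cdot \frac{2}{9} = \frac{2 \sqrt{17}}{3}$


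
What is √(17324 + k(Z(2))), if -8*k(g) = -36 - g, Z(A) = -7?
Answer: 7*√5658/4 ≈ 131.63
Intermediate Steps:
k(g) = 9/2 + g/8 (k(g) = -(-36 - g)/8 = 9/2 + g/8)
√(17324 + k(Z(2))) = √(17324 + (9/2 + (⅛)*(-7))) = √(17324 + (9/2 - 7/8)) = √(17324 + 29/8) = √(138621/8) = 7*√5658/4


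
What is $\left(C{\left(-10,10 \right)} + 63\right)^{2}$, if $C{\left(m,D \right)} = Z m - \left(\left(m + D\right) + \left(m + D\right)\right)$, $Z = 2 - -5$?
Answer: $49$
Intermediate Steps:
$Z = 7$ ($Z = 2 + 5 = 7$)
$C{\left(m,D \right)} = - 2 D + 5 m$ ($C{\left(m,D \right)} = 7 m - \left(\left(m + D\right) + \left(m + D\right)\right) = 7 m - \left(\left(D + m\right) + \left(D + m\right)\right) = 7 m - \left(2 D + 2 m\right) = - 2 D + 5 m$)
$\left(C{\left(-10,10 \right)} + 63\right)^{2} = \left(\left(\left(-2\right) 10 + 5 \left(-10\right)\right) + 63\right)^{2} = \left(\left(-20 - 50\right) + 63\right)^{2} = \left(-70 + 63\right)^{2} = \left(-7\right)^{2} = 49$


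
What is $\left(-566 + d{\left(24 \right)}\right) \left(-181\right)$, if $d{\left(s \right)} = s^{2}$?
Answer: $-1810$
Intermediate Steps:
$\left(-566 + d{\left(24 \right)}\right) \left(-181\right) = \left(-566 + 24^{2}\right) \left(-181\right) = \left(-566 + 576\right) \left(-181\right) = 10 \left(-181\right) = -1810$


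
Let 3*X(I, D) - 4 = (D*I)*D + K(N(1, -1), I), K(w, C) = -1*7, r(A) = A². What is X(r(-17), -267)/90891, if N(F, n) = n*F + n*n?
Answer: 6867506/90891 ≈ 75.558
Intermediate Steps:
N(F, n) = n² + F*n (N(F, n) = F*n + n² = n² + F*n)
K(w, C) = -7
X(I, D) = -1 + I*D²/3 (X(I, D) = 4/3 + ((D*I)*D - 7)/3 = 4/3 + (I*D² - 7)/3 = 4/3 + (-7 + I*D²)/3 = 4/3 + (-7/3 + I*D²/3) = -1 + I*D²/3)
X(r(-17), -267)/90891 = (-1 + (⅓)*(-17)²*(-267)²)/90891 = (-1 + (⅓)*289*71289)*(1/90891) = (-1 + 6867507)*(1/90891) = 6867506*(1/90891) = 6867506/90891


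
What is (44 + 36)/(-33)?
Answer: -80/33 ≈ -2.4242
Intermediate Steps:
(44 + 36)/(-33) = 80*(-1/33) = -80/33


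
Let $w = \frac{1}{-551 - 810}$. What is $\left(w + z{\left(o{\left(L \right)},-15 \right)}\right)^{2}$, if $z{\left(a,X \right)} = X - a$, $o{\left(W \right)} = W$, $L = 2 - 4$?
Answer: $\frac{313077636}{1852321} \approx 169.02$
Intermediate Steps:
$L = -2$
$w = - \frac{1}{1361}$ ($w = \frac{1}{-1361} = - \frac{1}{1361} \approx -0.00073475$)
$\left(w + z{\left(o{\left(L \right)},-15 \right)}\right)^{2} = \left(- \frac{1}{1361} - 13\right)^{2} = \left(- \frac{17694}{1361}\right)^{2} = \frac{313077636}{1852321}$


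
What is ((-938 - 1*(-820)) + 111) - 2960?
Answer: -2967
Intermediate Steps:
((-938 - 1*(-820)) + 111) - 2960 = ((-938 + 820) + 111) - 2960 = (-118 + 111) - 2960 = -7 - 2960 = -2967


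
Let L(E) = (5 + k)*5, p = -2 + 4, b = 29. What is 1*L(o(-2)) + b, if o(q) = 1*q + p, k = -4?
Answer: 34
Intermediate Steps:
p = 2
o(q) = 2 + q (o(q) = 1*q + 2 = q + 2 = 2 + q)
L(E) = 5 (L(E) = (5 - 4)*5 = 1*5 = 5)
1*L(o(-2)) + b = 1*5 + 29 = 5 + 29 = 34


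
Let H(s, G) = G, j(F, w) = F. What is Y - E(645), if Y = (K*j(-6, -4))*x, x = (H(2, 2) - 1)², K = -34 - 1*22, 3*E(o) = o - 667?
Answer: 1030/3 ≈ 343.33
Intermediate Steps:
E(o) = -667/3 + o/3 (E(o) = (o - 667)/3 = (-667 + o)/3 = -667/3 + o/3)
K = -56 (K = -34 - 22 = -56)
x = 1 (x = (2 - 1)² = 1² = 1)
Y = 336 (Y = -56*(-6)*1 = 336*1 = 336)
Y - E(645) = 336 - (-667/3 + (⅓)*645) = 336 - (-667/3 + 215) = 336 - 1*(-22/3) = 336 + 22/3 = 1030/3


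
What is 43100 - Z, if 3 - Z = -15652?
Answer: 27445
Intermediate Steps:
Z = 15655 (Z = 3 - 1*(-15652) = 3 + 15652 = 15655)
43100 - Z = 43100 - 1*15655 = 43100 - 15655 = 27445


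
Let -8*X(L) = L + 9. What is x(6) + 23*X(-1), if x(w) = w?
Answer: -17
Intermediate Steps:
X(L) = -9/8 - L/8 (X(L) = -(L + 9)/8 = -(9 + L)/8 = -9/8 - L/8)
x(6) + 23*X(-1) = 6 + 23*(-9/8 - ⅛*(-1)) = 6 + 23*(-9/8 + ⅛) = 6 + 23*(-1) = 6 - 23 = -17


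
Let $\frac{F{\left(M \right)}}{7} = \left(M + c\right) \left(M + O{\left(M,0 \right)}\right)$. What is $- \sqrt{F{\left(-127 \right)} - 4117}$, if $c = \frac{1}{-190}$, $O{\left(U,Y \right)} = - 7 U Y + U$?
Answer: $- \frac{4 \sqrt{125051730}}{95} \approx -470.85$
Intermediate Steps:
$O{\left(U,Y \right)} = U - 7 U Y$ ($O{\left(U,Y \right)} = - 7 U Y + U = U - 7 U Y$)
$c = - \frac{1}{190} \approx -0.0052632$
$F{\left(M \right)} = 14 M \left(- \frac{1}{190} + M\right)$ ($F{\left(M \right)} = 7 \left(M - \frac{1}{190}\right) \left(M + M \left(1 - 0\right)\right) = 7 \left(- \frac{1}{190} + M\right) \left(M + M \left(1 + 0\right)\right) = 7 \left(- \frac{1}{190} + M\right) \left(M + M 1\right) = 7 \left(- \frac{1}{190} + M\right) \left(M + M\right) = 7 \left(- \frac{1}{190} + M\right) 2 M = 7 \cdot 2 M \left(- \frac{1}{190} + M\right) = 14 M \left(- \frac{1}{190} + M\right)$)
$- \sqrt{F{\left(-127 \right)} - 4117} = - \sqrt{\frac{7}{95} \left(-127\right) \left(-1 + 190 \left(-127\right)\right) - 4117} = - \sqrt{\frac{7}{95} \left(-127\right) \left(-1 - 24130\right) - 4117} = - \sqrt{\frac{7}{95} \left(-127\right) \left(-24131\right) - 4117} = - \sqrt{\frac{21452459}{95} - 4117} = - \sqrt{\frac{21061344}{95}} = - \frac{4 \sqrt{125051730}}{95}$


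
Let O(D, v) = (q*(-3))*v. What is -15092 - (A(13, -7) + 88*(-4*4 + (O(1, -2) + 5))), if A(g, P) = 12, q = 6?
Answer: -17304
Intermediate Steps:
O(D, v) = -18*v (O(D, v) = (6*(-3))*v = -18*v)
-15092 - (A(13, -7) + 88*(-4*4 + (O(1, -2) + 5))) = -15092 - (12 + 88*(-4*4 + (-18*(-2) + 5))) = -15092 - (12 + 88*(-16 + (36 + 5))) = -15092 - (12 + 88*(-16 + 41)) = -15092 - (12 + 88*25) = -15092 - (12 + 2200) = -15092 - 1*2212 = -15092 - 2212 = -17304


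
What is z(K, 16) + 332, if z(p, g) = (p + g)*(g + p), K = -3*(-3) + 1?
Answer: 1008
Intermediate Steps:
K = 10 (K = 9 + 1 = 10)
z(p, g) = (g + p)² (z(p, g) = (g + p)*(g + p) = (g + p)²)
z(K, 16) + 332 = (16 + 10)² + 332 = 26² + 332 = 676 + 332 = 1008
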